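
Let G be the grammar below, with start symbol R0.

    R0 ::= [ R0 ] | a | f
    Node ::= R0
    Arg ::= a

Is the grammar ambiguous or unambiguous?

Unambiguous

(Node, Arg are unreachable from R0, so their rules don't affect L(R0).) L(R0) is { openⁿ atom closeⁿ : n ≥ 0 }. The bracket depth fixes n, and the derivation is forced at every step.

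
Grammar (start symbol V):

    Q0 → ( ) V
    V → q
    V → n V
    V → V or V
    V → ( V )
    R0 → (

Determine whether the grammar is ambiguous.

Witness: n q or q

Derivation 1: V ⇒ n V ⇒ n V or V ⇒ n q or V ⇒ n q or q
Derivation 2: V ⇒ V or V ⇒ n V or V ⇒ n q or V ⇒ n q or q

Two distinct leftmost derivations for the same string.

Ambiguous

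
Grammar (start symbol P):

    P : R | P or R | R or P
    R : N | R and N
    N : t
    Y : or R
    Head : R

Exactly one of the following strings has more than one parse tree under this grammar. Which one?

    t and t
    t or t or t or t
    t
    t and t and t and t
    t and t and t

t or t or t or t

t and t: 1 tree
t or t or t or t: 8 trees
t: 1 tree
t and t and t and t: 1 tree
t and t and t: 1 tree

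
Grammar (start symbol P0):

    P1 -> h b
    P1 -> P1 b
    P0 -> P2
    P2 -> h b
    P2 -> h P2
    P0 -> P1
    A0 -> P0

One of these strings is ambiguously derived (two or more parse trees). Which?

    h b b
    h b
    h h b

h b

h b b: 1 tree
h b: 2 trees
h h b: 1 tree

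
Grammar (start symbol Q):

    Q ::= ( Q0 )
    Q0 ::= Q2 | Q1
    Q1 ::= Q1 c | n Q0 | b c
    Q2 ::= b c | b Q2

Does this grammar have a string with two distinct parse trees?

Witness: ( b c )

Derivation 1: Q ⇒ ( Q0 ) ⇒ ( Q2 ) ⇒ ( b c )
Derivation 2: Q ⇒ ( Q0 ) ⇒ ( Q1 ) ⇒ ( b c )

Two distinct leftmost derivations for the same string.

Ambiguous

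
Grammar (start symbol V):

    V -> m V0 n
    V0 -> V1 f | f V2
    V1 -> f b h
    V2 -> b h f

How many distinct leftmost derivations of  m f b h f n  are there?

2

Parse trees for m f b h f n:
  [V m [V0 [V1 f b h] f] n]
  [V m [V0 f [V2 b h f]] n]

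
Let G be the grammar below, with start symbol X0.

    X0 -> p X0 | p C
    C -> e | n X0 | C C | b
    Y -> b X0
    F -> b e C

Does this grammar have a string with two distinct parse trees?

Ambiguous

Witness: p b b b

Derivation 1: X0 ⇒ p C ⇒ p C C ⇒ p C C C ⇒ p b C C ⇒ p b b C ⇒ p b b b
Derivation 2: X0 ⇒ p C ⇒ p C C ⇒ p b C ⇒ p b C C ⇒ p b b C ⇒ p b b b

Two distinct leftmost derivations for the same string.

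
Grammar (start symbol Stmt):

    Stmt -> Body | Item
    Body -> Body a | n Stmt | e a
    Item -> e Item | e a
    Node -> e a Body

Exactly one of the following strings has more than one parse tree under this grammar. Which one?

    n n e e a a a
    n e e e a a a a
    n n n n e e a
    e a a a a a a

n n e e a a a

n n e e a a a: 3 trees
n e e e a a a a: 1 tree
n n n n e e a: 1 tree
e a a a a a a: 1 tree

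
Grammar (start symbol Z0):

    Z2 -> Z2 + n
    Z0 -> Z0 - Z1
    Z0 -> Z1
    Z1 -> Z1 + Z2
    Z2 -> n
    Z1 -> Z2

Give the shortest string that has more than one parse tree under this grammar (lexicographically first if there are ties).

n + n

length 1: no string has ≥2 trees
length 3: n + n has 2 parse trees

Two derivations of n + n:
  Z0 ⇒ Z1 ⇒ Z1 + Z2 ⇒ Z2 + Z2 ⇒ n + Z2 ⇒ n + n
  Z0 ⇒ Z1 ⇒ Z2 ⇒ Z2 + n ⇒ n + n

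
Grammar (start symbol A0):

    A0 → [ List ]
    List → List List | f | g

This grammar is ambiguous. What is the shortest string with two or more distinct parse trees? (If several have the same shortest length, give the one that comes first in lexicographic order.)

[ f f f ]

length 3: no string has ≥2 trees
length 4: no string has ≥2 trees
length 5: [ f f f ] has 2 parse trees

Two derivations of [ f f f ]:
  A0 ⇒ [ List ] ⇒ [ List List ] ⇒ [ List List List ] ⇒ [ f List List ] ⇒ [ f f List ] ⇒ [ f f f ]
  A0 ⇒ [ List ] ⇒ [ List List ] ⇒ [ f List ] ⇒ [ f List List ] ⇒ [ f f List ] ⇒ [ f f f ]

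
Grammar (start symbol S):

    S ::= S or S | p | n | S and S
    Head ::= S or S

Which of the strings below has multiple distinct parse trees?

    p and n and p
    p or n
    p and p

p and n and p

p and n and p: 2 trees
p or n: 1 tree
p and p: 1 tree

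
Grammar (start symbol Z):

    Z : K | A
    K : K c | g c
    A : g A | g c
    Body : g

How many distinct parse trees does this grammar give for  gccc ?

Parse trees for gccc:
  [Z [K [K [K g c] c] c]]

1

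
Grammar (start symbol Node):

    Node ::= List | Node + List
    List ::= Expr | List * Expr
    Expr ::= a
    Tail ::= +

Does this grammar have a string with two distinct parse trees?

Unambiguous

(Tail is unreachable from Node, so its rules don't affect L(Node).) The grammar is stratified — Node handles '+' (left-recursive), List handles '*', Expr atoms. Each operator has a fixed associativity and precedence level, so every string has one parse.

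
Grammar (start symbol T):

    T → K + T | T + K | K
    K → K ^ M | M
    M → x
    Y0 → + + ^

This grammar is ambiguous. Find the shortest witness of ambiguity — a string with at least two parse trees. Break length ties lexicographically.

length 1: no string has ≥2 trees
length 3: x + x has 2 parse trees

Two derivations of x + x:
  T ⇒ K + T ⇒ M + T ⇒ x + T ⇒ x + K ⇒ x + M ⇒ x + x
  T ⇒ T + K ⇒ K + K ⇒ M + K ⇒ x + K ⇒ x + M ⇒ x + x

x + x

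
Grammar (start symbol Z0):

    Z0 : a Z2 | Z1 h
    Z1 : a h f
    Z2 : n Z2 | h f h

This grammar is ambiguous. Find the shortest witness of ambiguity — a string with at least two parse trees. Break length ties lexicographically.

length 4: a h f h has 2 parse trees

Two derivations of a h f h:
  Z0 ⇒ a Z2 ⇒ a h f h
  Z0 ⇒ Z1 h ⇒ a h f h

a h f h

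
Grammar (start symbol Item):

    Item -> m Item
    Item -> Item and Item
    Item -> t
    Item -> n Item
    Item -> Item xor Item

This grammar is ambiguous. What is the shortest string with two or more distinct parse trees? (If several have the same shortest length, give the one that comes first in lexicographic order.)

length 1: no string has ≥2 trees
length 2: no string has ≥2 trees
length 3: no string has ≥2 trees
length 4: m t and t has 2 parse trees

Two derivations of m t and t:
  Item ⇒ m Item ⇒ m Item and Item ⇒ m t and Item ⇒ m t and t
  Item ⇒ Item and Item ⇒ m Item and Item ⇒ m t and Item ⇒ m t and t

m t and t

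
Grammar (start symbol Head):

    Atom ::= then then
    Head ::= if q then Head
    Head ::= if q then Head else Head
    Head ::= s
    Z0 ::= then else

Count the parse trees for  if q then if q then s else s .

Parse trees for if q then if q then s else s:
  [Head if q then [Head if q then [Head s] else [Head s]]]
  [Head if q then [Head if q then [Head s]] else [Head s]]

2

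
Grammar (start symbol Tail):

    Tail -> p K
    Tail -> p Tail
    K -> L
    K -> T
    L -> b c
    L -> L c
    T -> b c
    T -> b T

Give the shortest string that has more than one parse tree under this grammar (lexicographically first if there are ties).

length 3: p b c has 2 parse trees

Two derivations of p b c:
  Tail ⇒ p K ⇒ p L ⇒ p b c
  Tail ⇒ p K ⇒ p T ⇒ p b c

p b c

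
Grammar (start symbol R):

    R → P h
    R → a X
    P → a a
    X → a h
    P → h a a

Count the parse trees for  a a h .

Parse trees for a a h:
  [R [P a a] h]
  [R a [X a h]]

2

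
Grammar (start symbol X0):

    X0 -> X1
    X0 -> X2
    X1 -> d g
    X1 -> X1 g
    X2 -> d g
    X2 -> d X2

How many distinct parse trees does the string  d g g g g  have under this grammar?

1

Parse trees for d g g g g:
  [X0 [X1 [X1 [X1 [X1 d g] g] g] g]]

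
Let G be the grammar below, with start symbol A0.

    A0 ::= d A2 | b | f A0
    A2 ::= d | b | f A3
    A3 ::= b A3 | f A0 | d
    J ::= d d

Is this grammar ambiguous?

Unambiguous

(J is unreachable from A0, so its rules don't affect L(A0).) Restricted to the reachable nonterminals, every rule has the form A → t or A → t B, and no two rules for the same A share a first terminal. The grammar encodes a DFA — one run per string.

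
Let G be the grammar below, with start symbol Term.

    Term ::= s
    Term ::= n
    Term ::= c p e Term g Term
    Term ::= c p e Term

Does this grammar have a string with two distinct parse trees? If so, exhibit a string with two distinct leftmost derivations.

Ambiguous

Witness: c p e c p e n g n

Derivation 1: Term ⇒ c p e Term g Term ⇒ c p e c p e Term g Term ⇒ c p e c p e n g Term ⇒ c p e c p e n g n
Derivation 2: Term ⇒ c p e Term ⇒ c p e c p e Term g Term ⇒ c p e c p e n g Term ⇒ c p e c p e n g n

Two distinct leftmost derivations for the same string.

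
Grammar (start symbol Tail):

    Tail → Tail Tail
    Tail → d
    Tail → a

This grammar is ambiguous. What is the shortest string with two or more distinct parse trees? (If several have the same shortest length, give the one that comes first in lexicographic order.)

a a a

length 1: no string has ≥2 trees
length 2: no string has ≥2 trees
length 3: a a a has 2 parse trees

Two derivations of a a a:
  Tail ⇒ Tail Tail ⇒ Tail Tail Tail ⇒ a Tail Tail ⇒ a a Tail ⇒ a a a
  Tail ⇒ Tail Tail ⇒ a Tail ⇒ a Tail Tail ⇒ a a Tail ⇒ a a a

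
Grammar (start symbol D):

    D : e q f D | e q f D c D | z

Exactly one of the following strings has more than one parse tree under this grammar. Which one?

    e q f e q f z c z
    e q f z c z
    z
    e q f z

e q f e q f z c z

e q f e q f z c z: 2 trees
e q f z c z: 1 tree
z: 1 tree
e q f z: 1 tree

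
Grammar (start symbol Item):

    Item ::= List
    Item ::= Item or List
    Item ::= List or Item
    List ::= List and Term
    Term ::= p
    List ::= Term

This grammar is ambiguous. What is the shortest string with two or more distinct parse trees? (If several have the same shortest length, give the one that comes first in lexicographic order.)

length 1: no string has ≥2 trees
length 3: p or p has 2 parse trees

Two derivations of p or p:
  Item ⇒ Item or List ⇒ List or List ⇒ Term or List ⇒ p or List ⇒ p or Term ⇒ p or p
  Item ⇒ List or Item ⇒ Term or Item ⇒ p or Item ⇒ p or List ⇒ p or Term ⇒ p or p

p or p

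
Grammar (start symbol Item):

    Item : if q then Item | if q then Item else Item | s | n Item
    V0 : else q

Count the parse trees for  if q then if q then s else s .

2

Parse trees for if q then if q then s else s:
  [Item if q then [Item if q then [Item s] else [Item s]]]
  [Item if q then [Item if q then [Item s]] else [Item s]]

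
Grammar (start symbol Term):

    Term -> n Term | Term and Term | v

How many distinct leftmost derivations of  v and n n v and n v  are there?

Parse trees for v and n n v and n v:
  [Term [Term v] and [Term n [Term n [Term [Term v] and [Term n [Term v]]]]]]
  [Term [Term v] and [Term n [Term [Term n [Term v]] and [Term n [Term v]]]]]
  [Term [Term v] and [Term [Term n [Term n [Term v]]] and [Term n [Term v]]]]
  [Term [Term [Term v] and [Term n [Term n [Term v]]]] and [Term n [Term v]]]

4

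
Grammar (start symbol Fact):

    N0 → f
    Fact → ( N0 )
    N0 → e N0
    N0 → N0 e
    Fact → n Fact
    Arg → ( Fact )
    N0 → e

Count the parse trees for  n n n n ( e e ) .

2

Parse trees for n n n n ( e e ):
  [Fact n [Fact n [Fact n [Fact n [Fact ( [N0 e [N0 e]] )]]]]]
  [Fact n [Fact n [Fact n [Fact n [Fact ( [N0 [N0 e] e] )]]]]]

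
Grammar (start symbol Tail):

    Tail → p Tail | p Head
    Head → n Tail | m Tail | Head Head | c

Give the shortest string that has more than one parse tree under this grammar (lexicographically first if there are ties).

length 2: no string has ≥2 trees
length 3: no string has ≥2 trees
length 4: p c c c has 2 parse trees

Two derivations of p c c c:
  Tail ⇒ p Head ⇒ p Head Head ⇒ p Head Head Head ⇒ p c Head Head ⇒ p c c Head ⇒ p c c c
  Tail ⇒ p Head ⇒ p Head Head ⇒ p c Head ⇒ p c Head Head ⇒ p c c Head ⇒ p c c c

p c c c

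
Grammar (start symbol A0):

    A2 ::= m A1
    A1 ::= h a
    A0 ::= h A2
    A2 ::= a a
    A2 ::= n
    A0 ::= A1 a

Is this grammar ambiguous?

Ambiguous

Witness: h a a

Derivation 1: A0 ⇒ h A2 ⇒ h a a
Derivation 2: A0 ⇒ A1 a ⇒ h a a

Two distinct leftmost derivations for the same string.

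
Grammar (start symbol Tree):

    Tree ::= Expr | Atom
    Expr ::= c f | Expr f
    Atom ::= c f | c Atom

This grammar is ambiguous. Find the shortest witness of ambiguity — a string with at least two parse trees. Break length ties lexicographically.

length 2: c f has 2 parse trees

Two derivations of c f:
  Tree ⇒ Expr ⇒ c f
  Tree ⇒ Atom ⇒ c f

c f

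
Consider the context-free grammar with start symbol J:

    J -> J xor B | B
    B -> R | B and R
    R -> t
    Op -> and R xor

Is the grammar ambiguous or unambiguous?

Unambiguous

(Op is unreachable from J, so its rules don't affect L(J).) The grammar is stratified — J handles 'xor' (left-recursive), B handles 'and', R atoms. Each operator has a fixed associativity and precedence level, so every string has one parse.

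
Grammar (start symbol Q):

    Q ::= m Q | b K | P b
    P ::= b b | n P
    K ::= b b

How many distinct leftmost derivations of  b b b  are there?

Parse trees for b b b:
  [Q b [K b b]]
  [Q [P b b] b]

2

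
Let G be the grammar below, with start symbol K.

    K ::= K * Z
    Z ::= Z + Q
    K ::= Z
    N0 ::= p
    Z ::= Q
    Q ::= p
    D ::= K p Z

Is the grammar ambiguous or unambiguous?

Only K, Z, Q are reachable from K; ignoring the rest: The grammar is stratified — K handles '*' (left-recursive), Z handles '+', Q atoms. Each operator has a fixed associativity and precedence level, so every string has one parse.

Unambiguous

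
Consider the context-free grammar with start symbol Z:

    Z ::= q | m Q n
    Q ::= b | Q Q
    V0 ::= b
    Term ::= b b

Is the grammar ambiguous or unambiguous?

Witness: m b b b n

Derivation 1: Z ⇒ m Q n ⇒ m Q Q n ⇒ m b Q n ⇒ m b Q Q n ⇒ m b b Q n ⇒ m b b b n
Derivation 2: Z ⇒ m Q n ⇒ m Q Q n ⇒ m Q Q Q n ⇒ m b Q Q n ⇒ m b b Q n ⇒ m b b b n

Two distinct leftmost derivations for the same string.

Ambiguous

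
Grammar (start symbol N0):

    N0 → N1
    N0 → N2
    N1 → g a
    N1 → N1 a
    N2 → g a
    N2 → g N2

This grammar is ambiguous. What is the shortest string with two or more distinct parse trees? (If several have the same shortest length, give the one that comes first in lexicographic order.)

length 2: g a has 2 parse trees

Two derivations of g a:
  N0 ⇒ N1 ⇒ g a
  N0 ⇒ N2 ⇒ g a

g a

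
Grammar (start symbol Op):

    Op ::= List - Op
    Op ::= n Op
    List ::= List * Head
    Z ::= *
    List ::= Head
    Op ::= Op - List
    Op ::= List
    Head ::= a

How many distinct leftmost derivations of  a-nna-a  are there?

5

Parse trees for a-nna-a:
  [Op [List [Head a]] - [Op n [Op n [Op [List [Head a]] - [Op [List [Head a]]]]]]]
  [Op [List [Head a]] - [Op n [Op n [Op [Op [List [Head a]]] - [List [Head a]]]]]]
  [Op [List [Head a]] - [Op n [Op [Op n [Op [List [Head a]]]] - [List [Head a]]]]]
  [Op [List [Head a]] - [Op [Op n [Op n [Op [List [Head a]]]]] - [List [Head a]]]]
  [Op [Op [List [Head a]] - [Op n [Op n [Op [List [Head a]]]]]] - [List [Head a]]]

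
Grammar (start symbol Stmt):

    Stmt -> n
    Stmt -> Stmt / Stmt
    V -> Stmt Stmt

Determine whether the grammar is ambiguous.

Ambiguous

Witness: n / n / n

Derivation 1: Stmt ⇒ Stmt / Stmt ⇒ n / Stmt ⇒ n / Stmt / Stmt ⇒ n / n / Stmt ⇒ n / n / n
Derivation 2: Stmt ⇒ Stmt / Stmt ⇒ Stmt / Stmt / Stmt ⇒ n / Stmt / Stmt ⇒ n / n / Stmt ⇒ n / n / n

Two distinct leftmost derivations for the same string.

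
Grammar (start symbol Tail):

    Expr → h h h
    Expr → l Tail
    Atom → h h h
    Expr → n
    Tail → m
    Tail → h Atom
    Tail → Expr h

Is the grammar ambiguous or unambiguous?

Ambiguous

Witness: h h h h

Derivation 1: Tail ⇒ h Atom ⇒ h h h h
Derivation 2: Tail ⇒ Expr h ⇒ h h h h

Two distinct leftmost derivations for the same string.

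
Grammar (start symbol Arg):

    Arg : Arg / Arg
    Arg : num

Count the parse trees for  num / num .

Parse trees for num / num:
  [Arg [Arg num] / [Arg num]]

1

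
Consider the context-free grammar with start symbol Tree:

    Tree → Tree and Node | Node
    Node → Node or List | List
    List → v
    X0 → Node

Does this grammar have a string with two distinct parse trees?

Unambiguous

(X0 is unreachable from Tree, so its rules don't affect L(Tree).) Tree → Tree and Node | Node  ;  Node → Node or List | List  — a left-associative chain with List at the bottom. Each string factors uniquely by precedence.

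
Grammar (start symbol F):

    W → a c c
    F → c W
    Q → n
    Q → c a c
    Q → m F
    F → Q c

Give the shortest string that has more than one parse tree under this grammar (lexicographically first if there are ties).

c a c c

length 2: no string has ≥2 trees
length 4: c a c c has 2 parse trees

Two derivations of c a c c:
  F ⇒ c W ⇒ c a c c
  F ⇒ Q c ⇒ c a c c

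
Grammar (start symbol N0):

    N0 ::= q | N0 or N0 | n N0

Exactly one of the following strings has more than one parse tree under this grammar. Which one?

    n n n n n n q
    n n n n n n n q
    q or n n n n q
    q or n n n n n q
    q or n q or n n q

n n n n n n q: 1 tree
n n n n n n n q: 1 tree
q or n n n n q: 1 tree
q or n n n n n q: 1 tree
q or n q or n n q: 3 trees

q or n q or n n q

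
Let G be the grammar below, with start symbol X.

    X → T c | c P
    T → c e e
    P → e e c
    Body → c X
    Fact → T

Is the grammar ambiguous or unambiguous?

Witness: c e e c

Derivation 1: X ⇒ T c ⇒ c e e c
Derivation 2: X ⇒ c P ⇒ c e e c

Two distinct leftmost derivations for the same string.

Ambiguous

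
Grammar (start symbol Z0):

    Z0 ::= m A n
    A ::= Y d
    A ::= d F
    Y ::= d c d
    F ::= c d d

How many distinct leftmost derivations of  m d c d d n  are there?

Parse trees for m d c d d n:
  [Z0 m [A [Y d c d] d] n]
  [Z0 m [A d [F c d d]] n]

2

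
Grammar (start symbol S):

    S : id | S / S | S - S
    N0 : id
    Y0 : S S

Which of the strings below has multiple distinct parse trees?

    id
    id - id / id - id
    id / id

id: 1 tree
id - id / id - id: 5 trees
id / id: 1 tree

id - id / id - id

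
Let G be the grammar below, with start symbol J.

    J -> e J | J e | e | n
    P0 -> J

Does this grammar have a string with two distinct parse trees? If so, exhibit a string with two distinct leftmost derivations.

Witness: e e

Derivation 1: J ⇒ e J ⇒ e e
Derivation 2: J ⇒ J e ⇒ e e

Two distinct leftmost derivations for the same string.

Ambiguous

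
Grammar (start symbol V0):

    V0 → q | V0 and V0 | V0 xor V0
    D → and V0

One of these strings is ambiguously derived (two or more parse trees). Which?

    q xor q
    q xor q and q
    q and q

q xor q: 1 tree
q xor q and q: 2 trees
q and q: 1 tree

q xor q and q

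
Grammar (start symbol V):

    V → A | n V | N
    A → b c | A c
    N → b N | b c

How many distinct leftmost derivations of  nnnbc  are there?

Parse trees for nnnbc:
  [V n [V n [V n [V [A b c]]]]]
  [V n [V n [V n [V [N b c]]]]]

2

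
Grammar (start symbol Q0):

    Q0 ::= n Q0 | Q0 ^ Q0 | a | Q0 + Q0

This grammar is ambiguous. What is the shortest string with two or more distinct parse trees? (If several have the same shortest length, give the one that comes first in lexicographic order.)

n a + a

length 1: no string has ≥2 trees
length 2: no string has ≥2 trees
length 3: no string has ≥2 trees
length 4: n a + a has 2 parse trees

Two derivations of n a + a:
  Q0 ⇒ n Q0 ⇒ n Q0 + Q0 ⇒ n a + Q0 ⇒ n a + a
  Q0 ⇒ Q0 + Q0 ⇒ n Q0 + Q0 ⇒ n a + Q0 ⇒ n a + a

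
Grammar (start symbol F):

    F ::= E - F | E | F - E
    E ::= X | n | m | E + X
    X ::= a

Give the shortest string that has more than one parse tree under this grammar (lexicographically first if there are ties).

length 1: no string has ≥2 trees
length 3: a - a has 2 parse trees

Two derivations of a - a:
  F ⇒ E - F ⇒ X - F ⇒ a - F ⇒ a - E ⇒ a - X ⇒ a - a
  F ⇒ F - E ⇒ E - E ⇒ X - E ⇒ a - E ⇒ a - X ⇒ a - a

a - a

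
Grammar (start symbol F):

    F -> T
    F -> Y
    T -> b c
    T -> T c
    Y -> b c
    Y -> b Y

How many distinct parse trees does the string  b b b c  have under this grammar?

Parse trees for b b b c:
  [F [Y b [Y b [Y b c]]]]

1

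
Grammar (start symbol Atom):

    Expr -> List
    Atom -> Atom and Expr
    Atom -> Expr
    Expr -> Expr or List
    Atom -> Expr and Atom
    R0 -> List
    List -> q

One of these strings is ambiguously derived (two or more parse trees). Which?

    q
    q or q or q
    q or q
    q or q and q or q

q or q and q or q

q: 1 tree
q or q or q: 1 tree
q or q: 1 tree
q or q and q or q: 2 trees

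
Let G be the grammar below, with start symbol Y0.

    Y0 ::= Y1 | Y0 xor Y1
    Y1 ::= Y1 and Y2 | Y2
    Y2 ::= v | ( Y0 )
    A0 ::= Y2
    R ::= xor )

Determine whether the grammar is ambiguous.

Unambiguous

Only Y0, Y1, Y2 are reachable from Y0; ignoring the rest: The grammar is stratified — Y0 handles 'xor' (left-recursive), Y1 handles 'and', Y2 atoms. Each operator has a fixed associativity and precedence level, so every string has one parse.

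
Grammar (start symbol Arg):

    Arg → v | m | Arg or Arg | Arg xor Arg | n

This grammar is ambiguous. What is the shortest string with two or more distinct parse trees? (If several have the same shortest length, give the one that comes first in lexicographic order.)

length 1: no string has ≥2 trees
length 3: no string has ≥2 trees
length 5: m or m or m has 2 parse trees

Two derivations of m or m or m:
  Arg ⇒ Arg or Arg ⇒ m or Arg ⇒ m or Arg or Arg ⇒ m or m or Arg ⇒ m or m or m
  Arg ⇒ Arg or Arg ⇒ Arg or Arg or Arg ⇒ m or Arg or Arg ⇒ m or m or Arg ⇒ m or m or m

m or m or m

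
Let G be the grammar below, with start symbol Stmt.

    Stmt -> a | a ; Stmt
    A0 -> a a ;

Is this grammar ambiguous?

Unambiguous

Only Stmt is reachable from Stmt; ignoring the rest: The reachable grammar is A → atom sep A | atom. Each atom is followed by either the separator (recurse) or end-of-string (stop) — no choice point.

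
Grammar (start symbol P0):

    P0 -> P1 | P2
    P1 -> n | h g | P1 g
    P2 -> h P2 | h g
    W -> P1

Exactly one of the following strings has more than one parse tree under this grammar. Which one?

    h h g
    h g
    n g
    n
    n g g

h g

h h g: 1 tree
h g: 2 trees
n g: 1 tree
n: 1 tree
n g g: 1 tree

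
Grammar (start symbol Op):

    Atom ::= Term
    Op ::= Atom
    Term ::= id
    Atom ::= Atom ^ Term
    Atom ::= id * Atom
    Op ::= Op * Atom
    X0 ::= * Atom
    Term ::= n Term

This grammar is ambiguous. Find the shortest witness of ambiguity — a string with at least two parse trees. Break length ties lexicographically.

length 1: no string has ≥2 trees
length 2: no string has ≥2 trees
length 3: id * id has 2 parse trees

Two derivations of id * id:
  Op ⇒ Atom ⇒ id * Atom ⇒ id * Term ⇒ id * id
  Op ⇒ Op * Atom ⇒ Atom * Atom ⇒ Term * Atom ⇒ id * Atom ⇒ id * Term ⇒ id * id

id * id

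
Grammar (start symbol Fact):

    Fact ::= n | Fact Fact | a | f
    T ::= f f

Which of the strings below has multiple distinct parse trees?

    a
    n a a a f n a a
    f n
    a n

a: 1 tree
n a a a f n a a: 429 trees
f n: 1 tree
a n: 1 tree

n a a a f n a a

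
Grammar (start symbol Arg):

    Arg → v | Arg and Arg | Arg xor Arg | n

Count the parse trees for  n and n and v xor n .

5

Parse trees for n and n and v xor n:
  [Arg [Arg n] and [Arg [Arg n] and [Arg [Arg v] xor [Arg n]]]]
  [Arg [Arg n] and [Arg [Arg [Arg n] and [Arg v]] xor [Arg n]]]
  [Arg [Arg [Arg n] and [Arg n]] and [Arg [Arg v] xor [Arg n]]]
  [Arg [Arg [Arg n] and [Arg [Arg n] and [Arg v]]] xor [Arg n]]
  [Arg [Arg [Arg [Arg n] and [Arg n]] and [Arg v]] xor [Arg n]]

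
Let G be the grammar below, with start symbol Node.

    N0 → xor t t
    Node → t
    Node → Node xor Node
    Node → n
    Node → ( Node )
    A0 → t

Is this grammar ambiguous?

Witness: n xor n xor n

Derivation 1: Node ⇒ Node xor Node ⇒ Node xor Node xor Node ⇒ n xor Node xor Node ⇒ n xor n xor Node ⇒ n xor n xor n
Derivation 2: Node ⇒ Node xor Node ⇒ n xor Node ⇒ n xor Node xor Node ⇒ n xor n xor Node ⇒ n xor n xor n

Two distinct leftmost derivations for the same string.

Ambiguous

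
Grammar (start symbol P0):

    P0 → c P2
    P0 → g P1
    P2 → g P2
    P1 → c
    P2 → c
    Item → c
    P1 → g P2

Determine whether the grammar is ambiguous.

(Item is unreachable from P0, so its rules don't affect L(P0).) Restricted to the reachable nonterminals, every rule has the form A → t or A → t B, and no two rules for the same A share a first terminal. The grammar encodes a DFA — one run per string.

Unambiguous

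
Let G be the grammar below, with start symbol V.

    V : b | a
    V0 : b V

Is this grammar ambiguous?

Unambiguous

Only V is reachable from V; ignoring the rest: The reachable rules are right-linear with at most one rule per (nonterminal, next-terminal) pair. Each input token forces the next rule, so parsing is deterministic.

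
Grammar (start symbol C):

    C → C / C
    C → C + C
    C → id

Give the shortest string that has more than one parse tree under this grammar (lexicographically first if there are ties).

length 1: no string has ≥2 trees
length 3: no string has ≥2 trees
length 5: id + id + id has 2 parse trees

Two derivations of id + id + id:
  C ⇒ C + C ⇒ C + C + C ⇒ id + C + C ⇒ id + id + C ⇒ id + id + id
  C ⇒ C + C ⇒ id + C ⇒ id + C + C ⇒ id + id + C ⇒ id + id + id

id + id + id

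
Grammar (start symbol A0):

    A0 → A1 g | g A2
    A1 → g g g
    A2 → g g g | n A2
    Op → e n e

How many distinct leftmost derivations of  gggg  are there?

2

Parse trees for gggg:
  [A0 [A1 g g g] g]
  [A0 g [A2 g g g]]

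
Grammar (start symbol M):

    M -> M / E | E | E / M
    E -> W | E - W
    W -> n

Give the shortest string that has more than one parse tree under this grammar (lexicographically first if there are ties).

n / n

length 1: no string has ≥2 trees
length 3: n / n has 2 parse trees

Two derivations of n / n:
  M ⇒ M / E ⇒ E / E ⇒ W / E ⇒ n / E ⇒ n / W ⇒ n / n
  M ⇒ E / M ⇒ W / M ⇒ n / M ⇒ n / E ⇒ n / W ⇒ n / n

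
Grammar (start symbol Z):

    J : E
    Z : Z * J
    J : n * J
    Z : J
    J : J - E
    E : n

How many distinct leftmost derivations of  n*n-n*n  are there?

Parse trees for n*n-n*n:
  [Z [Z [Z [J [E n]]] * [J [J [E n]] - [E n]]] * [J [E n]]]
  [Z [Z [J n * [J [J [E n]] - [E n]]]] * [J [E n]]]
  [Z [Z [J [J n * [J [E n]]] - [E n]]] * [J [E n]]]

3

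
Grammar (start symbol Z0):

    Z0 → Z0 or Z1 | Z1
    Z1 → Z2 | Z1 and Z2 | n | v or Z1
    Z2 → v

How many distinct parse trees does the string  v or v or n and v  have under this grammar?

Parse trees for v or v or n and v:
  [Z0 [Z0 [Z1 [Z2 v]]] or [Z1 [Z1 v or [Z1 n]] and [Z2 v]]]
  [Z0 [Z0 [Z1 [Z2 v]]] or [Z1 v or [Z1 [Z1 n] and [Z2 v]]]]
  [Z0 [Z0 [Z0 [Z1 [Z2 v]]] or [Z1 [Z2 v]]] or [Z1 [Z1 n] and [Z2 v]]]
  [Z0 [Z0 [Z1 v or [Z1 [Z2 v]]]] or [Z1 [Z1 n] and [Z2 v]]]
  [Z0 [Z1 [Z1 v or [Z1 v or [Z1 n]]] and [Z2 v]]]
  [Z0 [Z1 v or [Z1 [Z1 v or [Z1 n]] and [Z2 v]]]]
  [Z0 [Z1 v or [Z1 v or [Z1 [Z1 n] and [Z2 v]]]]]

7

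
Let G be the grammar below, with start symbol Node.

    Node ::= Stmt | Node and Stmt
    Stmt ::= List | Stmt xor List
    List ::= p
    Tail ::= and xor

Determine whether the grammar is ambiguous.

Only Node, Stmt, List are reachable from Node; ignoring the rest: Node → Node and Stmt | Stmt  ;  Stmt → Stmt xor List | List  — a left-associative chain with List at the bottom. Each string factors uniquely by precedence.

Unambiguous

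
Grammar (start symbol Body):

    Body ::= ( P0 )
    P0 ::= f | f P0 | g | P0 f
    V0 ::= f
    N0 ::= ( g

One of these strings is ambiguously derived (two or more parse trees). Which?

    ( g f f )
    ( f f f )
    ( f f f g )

( f f f )

( g f f ): 1 tree
( f f f ): 4 trees
( f f f g ): 1 tree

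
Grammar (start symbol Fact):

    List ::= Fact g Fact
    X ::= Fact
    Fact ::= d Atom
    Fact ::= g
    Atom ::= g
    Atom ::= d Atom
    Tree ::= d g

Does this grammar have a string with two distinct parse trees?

Only Fact, Atom are reachable from Fact; ignoring the rest: Restricted to the reachable nonterminals, every rule has the form A → t or A → t B, and no two rules for the same A share a first terminal. The grammar encodes a DFA — one run per string.

Unambiguous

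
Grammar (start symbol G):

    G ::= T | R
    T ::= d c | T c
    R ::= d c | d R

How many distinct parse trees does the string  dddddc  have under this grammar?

Parse trees for dddddc:
  [G [R d [R d [R d [R d [R d c]]]]]]

1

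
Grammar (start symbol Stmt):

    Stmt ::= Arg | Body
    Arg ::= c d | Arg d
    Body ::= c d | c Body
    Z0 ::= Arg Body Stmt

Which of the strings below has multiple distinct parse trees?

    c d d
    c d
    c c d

c d

c d d: 1 tree
c d: 2 trees
c c d: 1 tree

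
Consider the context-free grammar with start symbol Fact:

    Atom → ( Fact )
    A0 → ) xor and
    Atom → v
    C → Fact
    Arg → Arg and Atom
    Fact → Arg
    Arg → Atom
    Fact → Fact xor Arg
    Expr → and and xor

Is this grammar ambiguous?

Unambiguous

(A0, Expr, C are unreachable from Fact, so their rules don't affect L(Fact).) This is a standard precedence ladder (Fact over Arg over Atom), with each level left-recursive on its own operator ('xor' at Fact, 'and' at Arg). That structure is LR(1), hence unambiguous.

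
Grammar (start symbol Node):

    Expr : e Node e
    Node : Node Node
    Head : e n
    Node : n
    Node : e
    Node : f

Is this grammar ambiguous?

Ambiguous

Witness: e e e

Derivation 1: Node ⇒ Node Node ⇒ Node Node Node ⇒ e Node Node ⇒ e e Node ⇒ e e e
Derivation 2: Node ⇒ Node Node ⇒ e Node ⇒ e Node Node ⇒ e e Node ⇒ e e e

Two distinct leftmost derivations for the same string.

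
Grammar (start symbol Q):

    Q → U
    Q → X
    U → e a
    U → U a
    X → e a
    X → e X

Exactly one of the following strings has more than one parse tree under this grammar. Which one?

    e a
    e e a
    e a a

e a

e a: 2 trees
e e a: 1 tree
e a a: 1 tree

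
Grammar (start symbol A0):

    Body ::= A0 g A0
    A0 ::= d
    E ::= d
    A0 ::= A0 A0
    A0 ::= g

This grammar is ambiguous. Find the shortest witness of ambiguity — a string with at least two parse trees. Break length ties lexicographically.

d d d

length 1: no string has ≥2 trees
length 2: no string has ≥2 trees
length 3: d d d has 2 parse trees

Two derivations of d d d:
  A0 ⇒ A0 A0 ⇒ d A0 ⇒ d A0 A0 ⇒ d d A0 ⇒ d d d
  A0 ⇒ A0 A0 ⇒ A0 A0 A0 ⇒ d A0 A0 ⇒ d d A0 ⇒ d d d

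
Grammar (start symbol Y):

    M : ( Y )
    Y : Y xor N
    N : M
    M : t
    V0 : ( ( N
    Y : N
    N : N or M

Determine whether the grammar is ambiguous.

Unambiguous

Only Y, N, M are reachable from Y; ignoring the rest: Y → Y xor N | N  ;  N → N or M | M  — a left-associative chain with M at the bottom. Each string factors uniquely by precedence.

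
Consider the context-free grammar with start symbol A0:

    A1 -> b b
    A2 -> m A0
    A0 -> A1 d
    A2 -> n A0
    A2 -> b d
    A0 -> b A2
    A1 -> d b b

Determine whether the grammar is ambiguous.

Witness: b b d

Derivation 1: A0 ⇒ A1 d ⇒ b b d
Derivation 2: A0 ⇒ b A2 ⇒ b b d

Two distinct leftmost derivations for the same string.

Ambiguous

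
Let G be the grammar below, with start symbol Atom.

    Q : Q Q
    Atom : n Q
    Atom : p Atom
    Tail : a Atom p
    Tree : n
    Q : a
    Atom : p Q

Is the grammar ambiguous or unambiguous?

Ambiguous

Witness: n a a a

Derivation 1: Atom ⇒ n Q ⇒ n Q Q ⇒ n Q Q Q ⇒ n a Q Q ⇒ n a a Q ⇒ n a a a
Derivation 2: Atom ⇒ n Q ⇒ n Q Q ⇒ n a Q ⇒ n a Q Q ⇒ n a a Q ⇒ n a a a

Two distinct leftmost derivations for the same string.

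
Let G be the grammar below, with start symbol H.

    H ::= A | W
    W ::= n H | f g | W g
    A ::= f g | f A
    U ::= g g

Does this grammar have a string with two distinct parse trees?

Ambiguous

Witness: f g

Derivation 1: H ⇒ A ⇒ f g
Derivation 2: H ⇒ W ⇒ f g

Two distinct leftmost derivations for the same string.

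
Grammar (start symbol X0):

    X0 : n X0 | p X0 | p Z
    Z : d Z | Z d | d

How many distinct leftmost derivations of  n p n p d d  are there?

Parse trees for n p n p d d:
  [X0 n [X0 p [X0 n [X0 p [Z d [Z d]]]]]]
  [X0 n [X0 p [X0 n [X0 p [Z [Z d] d]]]]]

2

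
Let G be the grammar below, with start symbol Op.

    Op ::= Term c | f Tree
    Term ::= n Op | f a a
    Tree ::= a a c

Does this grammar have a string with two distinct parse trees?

Ambiguous

Witness: f a a c

Derivation 1: Op ⇒ Term c ⇒ f a a c
Derivation 2: Op ⇒ f Tree ⇒ f a a c

Two distinct leftmost derivations for the same string.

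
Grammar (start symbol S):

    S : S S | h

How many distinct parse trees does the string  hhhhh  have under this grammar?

14

Parse trees for hhhhh (showing first 6 of 14):
  [S [S h] [S [S h] [S [S h] [S [S h] [S h]]]]]
  [S [S h] [S [S h] [S [S [S h] [S h]] [S h]]]]
  [S [S h] [S [S [S h] [S h]] [S [S h] [S h]]]]
  [S [S h] [S [S [S h] [S [S h] [S h]]] [S h]]]
  [S [S h] [S [S [S [S h] [S h]] [S h]] [S h]]]
  [S [S [S h] [S h]] [S [S h] [S [S h] [S h]]]]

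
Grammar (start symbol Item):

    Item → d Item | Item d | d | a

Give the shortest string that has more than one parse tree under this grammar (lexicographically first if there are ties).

length 1: no string has ≥2 trees
length 2: d d has 2 parse trees

Two derivations of d d:
  Item ⇒ d Item ⇒ d d
  Item ⇒ Item d ⇒ d d

d d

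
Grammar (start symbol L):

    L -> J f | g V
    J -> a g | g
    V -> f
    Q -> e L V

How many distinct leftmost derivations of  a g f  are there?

1

Parse trees for a g f:
  [L [J a g] f]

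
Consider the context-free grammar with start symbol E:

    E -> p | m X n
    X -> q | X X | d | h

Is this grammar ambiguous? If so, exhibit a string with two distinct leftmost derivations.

Witness: m d d d n

Derivation 1: E ⇒ m X n ⇒ m X X n ⇒ m X X X n ⇒ m d X X n ⇒ m d d X n ⇒ m d d d n
Derivation 2: E ⇒ m X n ⇒ m X X n ⇒ m d X n ⇒ m d X X n ⇒ m d d X n ⇒ m d d d n

Two distinct leftmost derivations for the same string.

Ambiguous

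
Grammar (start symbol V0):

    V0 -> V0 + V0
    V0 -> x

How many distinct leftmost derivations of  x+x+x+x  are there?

5

Parse trees for x+x+x+x:
  [V0 [V0 x] + [V0 [V0 x] + [V0 [V0 x] + [V0 x]]]]
  [V0 [V0 x] + [V0 [V0 [V0 x] + [V0 x]] + [V0 x]]]
  [V0 [V0 [V0 x] + [V0 x]] + [V0 [V0 x] + [V0 x]]]
  [V0 [V0 [V0 x] + [V0 [V0 x] + [V0 x]]] + [V0 x]]
  [V0 [V0 [V0 [V0 x] + [V0 x]] + [V0 x]] + [V0 x]]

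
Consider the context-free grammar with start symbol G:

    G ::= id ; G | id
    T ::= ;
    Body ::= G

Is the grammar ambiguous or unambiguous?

Unambiguous

(T, Body are unreachable from G, so their rules don't affect L(G).) Right-recursive list with a separator: after each atom, whether the separator follows determines the rule. One parse per string.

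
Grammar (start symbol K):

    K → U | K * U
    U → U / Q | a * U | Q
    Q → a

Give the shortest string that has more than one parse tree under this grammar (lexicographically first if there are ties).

a * a

length 1: no string has ≥2 trees
length 3: a * a has 2 parse trees

Two derivations of a * a:
  K ⇒ U ⇒ a * U ⇒ a * Q ⇒ a * a
  K ⇒ K * U ⇒ U * U ⇒ Q * U ⇒ a * U ⇒ a * Q ⇒ a * a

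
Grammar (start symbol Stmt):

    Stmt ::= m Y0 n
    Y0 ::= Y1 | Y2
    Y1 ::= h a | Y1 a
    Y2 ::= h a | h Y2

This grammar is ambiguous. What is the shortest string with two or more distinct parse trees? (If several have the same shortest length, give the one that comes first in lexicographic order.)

length 4: m h a n has 2 parse trees

Two derivations of m h a n:
  Stmt ⇒ m Y0 n ⇒ m Y1 n ⇒ m h a n
  Stmt ⇒ m Y0 n ⇒ m Y2 n ⇒ m h a n

m h a n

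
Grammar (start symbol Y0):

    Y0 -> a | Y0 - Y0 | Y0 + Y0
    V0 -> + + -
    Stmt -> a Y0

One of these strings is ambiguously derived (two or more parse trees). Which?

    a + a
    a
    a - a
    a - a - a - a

a - a - a - a

a + a: 1 tree
a: 1 tree
a - a: 1 tree
a - a - a - a: 5 trees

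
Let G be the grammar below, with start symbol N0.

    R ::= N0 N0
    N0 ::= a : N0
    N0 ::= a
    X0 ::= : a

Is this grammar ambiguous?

Unambiguous

Only N0 is reachable from N0; ignoring the rest: The reachable grammar is A → atom sep A | atom. Each atom is followed by either the separator (recurse) or end-of-string (stop) — no choice point.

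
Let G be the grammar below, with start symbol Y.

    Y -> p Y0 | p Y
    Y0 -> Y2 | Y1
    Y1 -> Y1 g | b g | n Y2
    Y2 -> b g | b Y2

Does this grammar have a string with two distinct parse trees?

Ambiguous

Witness: p b g

Derivation 1: Y ⇒ p Y0 ⇒ p Y2 ⇒ p b g
Derivation 2: Y ⇒ p Y0 ⇒ p Y1 ⇒ p b g

Two distinct leftmost derivations for the same string.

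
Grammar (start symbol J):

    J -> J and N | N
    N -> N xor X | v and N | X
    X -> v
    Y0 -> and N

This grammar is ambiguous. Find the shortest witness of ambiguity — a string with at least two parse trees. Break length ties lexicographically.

length 1: no string has ≥2 trees
length 3: v and v has 2 parse trees

Two derivations of v and v:
  J ⇒ J and N ⇒ N and N ⇒ X and N ⇒ v and N ⇒ v and X ⇒ v and v
  J ⇒ N ⇒ v and N ⇒ v and X ⇒ v and v

v and v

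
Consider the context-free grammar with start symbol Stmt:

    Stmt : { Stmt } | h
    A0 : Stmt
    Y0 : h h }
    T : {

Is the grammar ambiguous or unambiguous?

Only Stmt is reachable from Stmt; ignoring the rest: Each string is a nest of matched brackets around a single atom. An opening bracket forces the recursive rule; an atom forces the base rule.

Unambiguous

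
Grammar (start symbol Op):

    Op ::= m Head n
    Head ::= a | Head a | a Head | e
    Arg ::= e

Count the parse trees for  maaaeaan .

Parse trees for maaaeaan (showing first 6 of 10):
  [Op m [Head [Head [Head a [Head a [Head a [Head e]]]] a] a] n]
  [Op m [Head [Head a [Head [Head a [Head a [Head e]]] a]] a] n]
  [Op m [Head [Head a [Head a [Head [Head a [Head e]] a]]] a] n]
  [Op m [Head [Head a [Head a [Head a [Head [Head e] a]]]] a] n]
  [Op m [Head a [Head [Head [Head a [Head a [Head e]]] a] a]] n]
  [Op m [Head a [Head [Head a [Head [Head a [Head e]] a]] a]] n]

10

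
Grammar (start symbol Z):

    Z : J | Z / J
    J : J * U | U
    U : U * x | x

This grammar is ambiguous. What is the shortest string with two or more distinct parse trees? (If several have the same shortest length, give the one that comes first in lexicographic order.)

length 1: no string has ≥2 trees
length 3: x * x has 2 parse trees

Two derivations of x * x:
  Z ⇒ J ⇒ J * U ⇒ U * U ⇒ x * U ⇒ x * x
  Z ⇒ J ⇒ U ⇒ U * x ⇒ x * x

x * x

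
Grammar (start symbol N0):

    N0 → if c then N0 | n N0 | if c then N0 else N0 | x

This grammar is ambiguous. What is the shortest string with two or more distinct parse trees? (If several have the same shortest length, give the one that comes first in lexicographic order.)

if c then if c then x else x

length 1: no string has ≥2 trees
length 2: no string has ≥2 trees
length 3: no string has ≥2 trees
length 4: no string has ≥2 trees
length 5: no string has ≥2 trees
length 6: no string has ≥2 trees
length 7: no string has ≥2 trees
length 8: no string has ≥2 trees
length 9: if c then if c then x else x has 2 parse trees

Two derivations of if c then if c then x else x:
  N0 ⇒ if c then N0 ⇒ if c then if c then N0 else N0 ⇒ if c then if c then x else N0 ⇒ if c then if c then x else x
  N0 ⇒ if c then N0 else N0 ⇒ if c then if c then N0 else N0 ⇒ if c then if c then x else N0 ⇒ if c then if c then x else x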